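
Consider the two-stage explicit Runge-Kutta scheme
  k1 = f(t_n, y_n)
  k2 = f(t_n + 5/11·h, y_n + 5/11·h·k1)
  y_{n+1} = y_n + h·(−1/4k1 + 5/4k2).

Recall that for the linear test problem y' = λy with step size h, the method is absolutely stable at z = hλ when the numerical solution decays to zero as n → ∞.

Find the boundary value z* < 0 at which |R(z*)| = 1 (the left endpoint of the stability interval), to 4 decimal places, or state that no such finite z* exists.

Test eqn y'=λy, z=hλ:
  k1=λy_n ⇒ h·k1=z·y_n;  k2=λ(1+5/11z)y_n ⇒ h·k2=z(1+5/11z)y_n
  y_{n+1}/y_n = 1 − 1/4z + 5/4z(1+5/11z) = 1 + z + 25/44z²
  Hence R(z) = 1 + z + 25/44z².

Boundary: |R(x)|=1, x<0.
x=-1.01: |R|=0.5696
R=1: x+25/44x²=0 ⇒ x=−44/25=-1.7600; min R=1−1/(4·25/44)=0.5600>−1
Confirm numerically:
  x=-1.684: |R|=0.92728 <1
  x=-1.155: |R|=0.60297 <1
  x=-0.949: |R|=0.56271 <1
  x=-2.141: |R|=1.46348 >1
  x=-1.793: |R|=1.03362 >1
Stable set (-1.7600, 0).

z* = -1.7600.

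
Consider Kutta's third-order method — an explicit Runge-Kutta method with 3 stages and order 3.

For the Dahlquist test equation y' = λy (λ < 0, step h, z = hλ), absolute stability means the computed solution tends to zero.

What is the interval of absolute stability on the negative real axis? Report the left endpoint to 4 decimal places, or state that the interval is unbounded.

With y'=λy (z=hλ):
  order 3, 3-stage ⇒ R(z)=1+z+z^2/2+z^3/6
  (e.g. R(-0.75)=0.46094, |R|=0.46094)

Need |R(x)|<1, x<0.
x=-0.75: |R|=0.4609
|R(-2.46)|=0.9154 |R(-1.26)|=0.2004 |R(-0.95)|=0.3584
Bisect:
  x_lo=-3.2777 |R|=2.7750  x_hi=-0.1478 |R|=0.8626
  mid=-1.71276 |R|=0.08340 →hi
  mid=-2.49525 |R|=0.97146 →hi
  mid=-2.88649 |R|=1.72886 →lo
  mid=-2.69087 |R|=1.31781 →lo
  mid=-2.59306 |R|=1.13701 →lo
  mid=-2.54415 |R|=1.05239 →lo
  mid=-2.51970 |R|=1.01147 →lo
  mid=-2.50747 |R|=0.99135 →hi
  mid=-2.51359 |R|=1.00138 →lo
  mid=-2.51053 |R|=0.99636 →hi
  ...
  [-2.51282,-2.51263] ⇒ x*=-2.5127
So |R|<1 on (-2.5127, 0).

(-2.5127, 0).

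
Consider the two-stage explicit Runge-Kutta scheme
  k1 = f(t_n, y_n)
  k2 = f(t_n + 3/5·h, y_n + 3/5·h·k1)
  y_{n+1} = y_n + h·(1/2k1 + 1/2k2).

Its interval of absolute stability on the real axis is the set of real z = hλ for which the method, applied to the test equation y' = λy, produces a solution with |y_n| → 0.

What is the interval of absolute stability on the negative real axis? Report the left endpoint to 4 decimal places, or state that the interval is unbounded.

z∈(-3.3333,0).

Set f=λy, z=hλ:
  k1=λy_n ⇒ h·k1=z·y_n;  k2=λ(1+3/5z)y_n ⇒ h·k2=z(1+3/5z)y_n
  y_{n+1}/y_n = 1 + 1/2z + 1/2z(1+3/5z) = 1 + z + 3/10z²
  Hence R(z) = 1 + z + 3/10z².

Solve |R(x)|<1 on ℝ⁻.
x=-0.46: |R|=0.6035
R=1: x+3/10x²=0 ⇒ x=−10/3=-3.3333; min R=1−1/(4·3/10)=0.1667>−1
Confirm numerically:
  x=-3.029: |R|=0.72345 <1
  x=-2.378: |R|=0.31847 <1
  x=-2.269: |R|=0.27551 <1
  x=-3.790: |R|=1.51923 >1
  x=-3.654: |R|=1.35151 >1
Interval (-3.3333, 0).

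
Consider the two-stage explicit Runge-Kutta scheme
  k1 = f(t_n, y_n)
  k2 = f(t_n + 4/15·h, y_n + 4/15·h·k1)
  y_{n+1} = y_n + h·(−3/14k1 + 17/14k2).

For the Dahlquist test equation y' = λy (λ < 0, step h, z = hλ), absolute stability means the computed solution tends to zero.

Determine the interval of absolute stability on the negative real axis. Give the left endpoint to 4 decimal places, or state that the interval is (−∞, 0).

Test eqn y'=λy, z=hλ:
  k1=λy_n ⇒ h·k1=z·y_n;  k2=λ(1+4/15z)y_n ⇒ h·k2=z(1+4/15z)y_n
  y_{n+1}/y_n = 1 − 3/14z + 17/14z(1+4/15z) = 1 + z + 34/105z²
  Hence R(z) = 1 + z + 34/105z².

Need |R(x)|<1, x<0.
x=-0.48: |R|=0.5946
R=1: x+34/105x²=0 ⇒ x=−105/34=-3.0882; min R=1−1/(4·34/105)=0.2279>−1
Confirm numerically:
  x=-2.833: |R|=0.76586 <1
  x=-2.482: |R|=0.51277 <1
  x=-1.602: |R|=0.22903 <1
  x=-3.524: |R|=1.49725 >1
  x=-3.111: |R|=1.02293 >1
Interval (-3.0882, 0).

(-3.0882, 0).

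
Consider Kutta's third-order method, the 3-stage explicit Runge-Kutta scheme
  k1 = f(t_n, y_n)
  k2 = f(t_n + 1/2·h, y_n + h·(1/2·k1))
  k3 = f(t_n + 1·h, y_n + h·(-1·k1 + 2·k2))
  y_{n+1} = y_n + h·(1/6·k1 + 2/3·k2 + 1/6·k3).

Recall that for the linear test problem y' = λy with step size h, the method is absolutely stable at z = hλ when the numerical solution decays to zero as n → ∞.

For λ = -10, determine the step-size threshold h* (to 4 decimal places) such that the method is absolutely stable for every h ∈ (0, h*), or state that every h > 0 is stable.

On y'=λy, z=hλ:
  order 3, 3-stage ⇒ R(z)=1+z+z^2/2+z^3/6
  (e.g. R(-1.5)=0.06250, |R|=0.06250)

Need |R(x)|<1, x<0.
x=-1.5: |R|=0.0625
|R(-2.56)|=1.0794 |R(-2.27)|=0.6431 |R(-1.26)|=0.2004
Bisect:
  x_lo=-3.2603 |R|=2.7214  x_hi=-0.1148 |R|=0.8916
  mid=-1.68753 |R|=0.06459 →hi
  mid=-2.47390 |R|=0.93726 →hi
  mid=-2.86709 |R|=1.68499 →lo
  mid=-2.67049 |R|=1.27884 →lo
  mid=-2.57220 |R|=1.10046 →lo
  mid=-2.52305 |R|=1.01702 →lo
  mid=-2.49847 |R|=0.97669 →hi
  mid=-2.51076 |R|=0.99674 →hi
  ...
  [-2.51287,-2.51268] ⇒ x*=-2.5127
Stable set (-2.5127, 0).

(-2.5127,0); λ=-10 ⇒ h* = 0.2513.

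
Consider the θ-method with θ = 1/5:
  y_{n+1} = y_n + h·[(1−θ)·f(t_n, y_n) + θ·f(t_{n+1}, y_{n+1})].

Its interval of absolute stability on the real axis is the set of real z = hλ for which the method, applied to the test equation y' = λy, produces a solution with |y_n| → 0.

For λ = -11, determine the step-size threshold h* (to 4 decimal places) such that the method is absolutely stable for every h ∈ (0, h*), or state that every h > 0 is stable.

(-3.3333,0); λ=-11 ⇒ h* = (10/3)/11 = 0.3030.

Test eqn y'=λy, z=hλ:
  y_{n+1} = y_n + z·[4/5·y_n + 1/5·y_{n+1}] ⇒ (1 − 1/5z)y_{n+1} = (1 + 4/5z)y_n
  Hence R(z) = (1 + 4/5z)/(1 − 1/5z).

Find x<0 with |R(x)|<1.
x=-0.47: |R|=0.5704
R=−1: 1+4/5x = −1+1/5x ⇒ -3/5x=2 ⇒ x=2/(-3/5)=-3.3333
Confirm numerically:
  x=-2.797: |R|=0.79364 <1
  x=-1.987: |R|=0.42193 <1
  x=-1.837: |R|=0.34343 <1
  x=-3.824: |R|=1.16682 >1
  x=-3.621: |R|=1.10010 >1
  x=-3.440: |R|=1.03791 >1
So |R|<1 on (-3.3333, 0).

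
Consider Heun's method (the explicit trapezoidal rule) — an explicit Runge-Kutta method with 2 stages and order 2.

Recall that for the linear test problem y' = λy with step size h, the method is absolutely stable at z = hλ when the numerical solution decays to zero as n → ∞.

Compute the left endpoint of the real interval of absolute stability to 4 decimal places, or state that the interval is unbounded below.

Set f=λy, z=hλ:
  order 2, 2-stage ⇒ R(z)=1+z+z^2/2
  (e.g. R(-1.17)=0.51445, |R|=0.51445)

Find x<0 with |R(x)|<1.
x=-1.17: |R|=0.5144
|R(-2.34)|=1.3978 |R(-1.77)|=0.7964 |R(-1.66)|=0.7178
Bisect:
  x_lo=-2.5826 |R|=1.7524  x_hi=-0.1218 |R|=0.8856
  mid=-1.35224 |R|=0.56204 →hi
  mid=-1.96744 |R|=0.96797 →hi
  mid=-2.27504 |R|=1.31287 →lo
  mid=-2.12124 |R|=1.12859 →lo
  mid=-2.04434 |R|=1.04532 →lo
  mid=-2.00589 |R|=1.00591 →lo
  mid=-1.98667 |R|=0.98675 →hi
  mid=-1.99628 |R|=0.99628 →hi
  ...
  [-2.00003,-1.99988] ⇒ x*=-2.0000
Interval (-2.0000, 0).

left endpoint -2.0000.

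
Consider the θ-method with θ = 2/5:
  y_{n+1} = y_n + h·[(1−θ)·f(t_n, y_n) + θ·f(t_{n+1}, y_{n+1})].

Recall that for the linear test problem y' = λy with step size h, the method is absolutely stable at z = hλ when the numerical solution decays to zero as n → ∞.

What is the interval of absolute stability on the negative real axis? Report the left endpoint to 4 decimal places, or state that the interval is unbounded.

Set f=λy, z=hλ:
  y_{n+1} = y_n + z·[3/5·y_n + 2/5·y_{n+1}] ⇒ (1 − 2/5z)y_{n+1} = (1 + 3/5z)y_n
  R(z) = (1 + 3/5z)/(1 − 2/5z).

Find x<0 with |R(x)|<1.
x=-0.73: |R|=0.4350
R=−1: 1+3/5x = −1+2/5x ⇒ -1/5x=2 ⇒ x=2/(-1/5)=-10.0000
Confirm numerically:
  x=-6.957: |R|=0.83911 <1
  x=-6.805: |R|=0.82832 <1
  x=-5.067: |R|=0.67405 <1
  x=-10.476: |R|=1.01834 >1
  x=-10.324: |R|=1.01263 >1
Stable set (-10.0000, 0).

(-10.0000, 0).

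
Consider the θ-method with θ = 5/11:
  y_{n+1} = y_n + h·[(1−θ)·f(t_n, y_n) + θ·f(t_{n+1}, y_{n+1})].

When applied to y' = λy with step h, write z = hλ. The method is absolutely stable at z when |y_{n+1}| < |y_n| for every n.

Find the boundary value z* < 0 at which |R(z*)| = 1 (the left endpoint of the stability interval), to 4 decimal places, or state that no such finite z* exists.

left endpoint -22.0000.

Test eqn y'=λy, z=hλ:
  y_{n+1} = y_n + z·[6/11·y_n + 5/11·y_{n+1}] ⇒ (1 − 5/11z)y_{n+1} = (1 + 6/11z)y_n
  R(z) = (1 + 6/11z)/(1 − 5/11z).

Need |R(x)|<1, x<0.
x=-0.47: |R|=0.6127
R=−1: 1+6/11x = −1+5/11x ⇒ -1/11x=2 ⇒ x=2/(-1/11)=-22.0000
Confirm numerically:
  x=-20.555: |R|=0.98730 <1
  x=-19.637: |R|=0.97836 <1
  x=-17.385: |R|=0.95287 <1
  x=-15.729: |R|=0.93005 <1
  x=-22.515: |R|=1.00417 >1
  x=-22.369: |R|=1.00300 >1
  x=-22.083: |R|=1.00068 >1
So |R|<1 on (-22.0000, 0).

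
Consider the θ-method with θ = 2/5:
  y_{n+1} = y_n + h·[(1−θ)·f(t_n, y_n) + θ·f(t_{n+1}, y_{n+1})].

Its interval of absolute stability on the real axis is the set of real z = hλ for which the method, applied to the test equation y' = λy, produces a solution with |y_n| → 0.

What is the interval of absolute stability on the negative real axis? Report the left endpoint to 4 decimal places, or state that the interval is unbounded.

(-10.0000, 0).

With y'=λy (z=hλ):
  y_{n+1} = y_n + z·[3/5·y_n + 2/5·y_{n+1}] ⇒ (1 − 2/5z)y_{n+1} = (1 + 3/5z)y_n
  so R(z) = (1 + 3/5z)/(1 − 2/5z).

Solve |R(x)|<1 on ℝ⁻.
x=-0.76: |R|=0.4172
R=−1: 1+3/5x = −1+2/5x ⇒ -1/5x=2 ⇒ x=2/(-1/5)=-10.0000
Confirm numerically:
  x=-9.208: |R|=0.96618 <1
  x=-6.308: |R|=0.79042 <1
  x=-5.838: |R|=0.75042 <1
  x=-10.577: |R|=1.02206 >1
  x=-10.262: |R|=1.01026 >1
So |R|<1 on (-10.0000, 0).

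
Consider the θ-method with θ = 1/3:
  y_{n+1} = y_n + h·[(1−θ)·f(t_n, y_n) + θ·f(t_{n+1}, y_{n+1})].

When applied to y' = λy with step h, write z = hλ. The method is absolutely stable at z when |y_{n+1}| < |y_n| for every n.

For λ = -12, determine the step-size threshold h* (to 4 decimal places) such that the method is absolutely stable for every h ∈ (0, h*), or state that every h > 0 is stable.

(-6.0000,0); λ=-12 ⇒ h* = (6)/12 = 0.5000.

On y'=λy, z=hλ:
  y_{n+1} = y_n + z·[2/3·y_n + 1/3·y_{n+1}] ⇒ (1 − 1/3z)y_{n+1} = (1 + 2/3z)y_n
  so R(z) = (1 + 2/3z)/(1 − 1/3z).

Boundary: |R(x)|=1, x<0.
x=-0.38: |R|=0.6627
R=−1: 1+2/3x = −1+1/3x ⇒ -1/3x=2 ⇒ x=2/(-1/3)=-6.0000
Confirm numerically:
  x=-5.784: |R|=0.97541 <1
  x=-5.370: |R|=0.92473 <1
  x=-3.063: |R|=0.51559 <1
  x=-6.251: |R|=1.02713 >1
  x=-6.244: |R|=1.02640 >1
  x=-6.187: |R|=1.02035 >1
Stable set (-6.0000, 0).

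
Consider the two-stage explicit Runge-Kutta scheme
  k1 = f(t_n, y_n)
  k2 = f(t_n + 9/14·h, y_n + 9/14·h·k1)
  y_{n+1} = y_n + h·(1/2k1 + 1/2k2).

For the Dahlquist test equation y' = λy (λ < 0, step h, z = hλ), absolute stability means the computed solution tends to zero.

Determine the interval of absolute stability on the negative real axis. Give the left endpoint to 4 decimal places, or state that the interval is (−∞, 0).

(-3.1111, 0).

Test eqn y'=λy, z=hλ:
  k1=λy_n ⇒ h·k1=z·y_n;  k2=λ(1+9/14z)y_n ⇒ h·k2=z(1+9/14z)y_n
  y_{n+1}/y_n = 1 + 1/2z + 1/2z(1+9/14z) = 1 + z + 9/28z²
  Hence R(z) = 1 + z + 9/28z².

Boundary: |R(x)|=1, x<0.
x=-1.4: |R|=0.2300
R=1: x+9/28x²=0 ⇒ x=−28/9=-3.1111; min R=1−1/(4·9/28)=0.2222>−1
Confirm numerically:
  x=-2.454: |R|=0.48168 <1
  x=-2.292: |R|=0.39655 <1
  x=-2.017: |R|=0.29066 <1
  x=-3.680: |R|=1.67291 >1
  x=-3.204: |R|=1.09566 >1
So |R|<1 on (-3.1111, 0).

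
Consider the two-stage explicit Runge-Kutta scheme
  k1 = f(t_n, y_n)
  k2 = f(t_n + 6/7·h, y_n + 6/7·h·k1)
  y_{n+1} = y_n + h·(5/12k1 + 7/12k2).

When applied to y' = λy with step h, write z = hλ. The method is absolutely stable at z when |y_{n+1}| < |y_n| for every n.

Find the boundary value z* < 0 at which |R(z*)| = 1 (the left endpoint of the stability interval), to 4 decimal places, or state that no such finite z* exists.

Test eqn y'=λy, z=hλ:
  k1=λy_n ⇒ h·k1=z·y_n;  k2=λ(1+6/7z)y_n ⇒ h·k2=z(1+6/7z)y_n
  y_{n+1}/y_n = 1 + 5/12z + 7/12z(1+6/7z) = 1 + z + 1/2z²
  so R(z) = 1 + z + 1/2z².

Boundary: |R(x)|=1, x<0.
x=-0.51: |R|=0.6200
R=1: x+1/2x²=0 ⇒ x=−2=-2.0000; min R=1−1/(4·1/2)=0.5000>−1
Confirm numerically:
  x=-1.489: |R|=0.61956 <1
  x=-1.363: |R|=0.56588 <1
  x=-1.204: |R|=0.52081 <1
  x=-2.314: |R|=1.36330 >1
  x=-2.274: |R|=1.31154 >1
  x=-2.069: |R|=1.07138 >1
So |R|<1 on (-2.0000, 0).

z* = -2.0000.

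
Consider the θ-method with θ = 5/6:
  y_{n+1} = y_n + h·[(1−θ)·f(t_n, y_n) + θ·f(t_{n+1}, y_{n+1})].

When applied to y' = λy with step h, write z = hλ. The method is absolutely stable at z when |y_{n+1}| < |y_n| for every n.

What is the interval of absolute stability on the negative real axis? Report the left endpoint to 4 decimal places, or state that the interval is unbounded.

On y'=λy, z=hλ:
  y_{n+1} = y_n + z·[1/6·y_n + 5/6·y_{n+1}] ⇒ (1 − 5/6z)y_{n+1} = (1 + 1/6z)y_n
  ⇒ R(z) = (1 + 1/6z)/(1 − 5/6z).

Need |R(x)|<1, x<0.
x=-0.74: |R|=0.5423
x=-2: |R|=0.2500
x=-10: |R|=0.0714
x=-100: |R|=0.1858
θ=5/6≥1/2 ⇒ |1+1/6x|<|1−5/6x| ∀x<0 ⇒ interval (−∞,0).

unbounded; (−∞, 0).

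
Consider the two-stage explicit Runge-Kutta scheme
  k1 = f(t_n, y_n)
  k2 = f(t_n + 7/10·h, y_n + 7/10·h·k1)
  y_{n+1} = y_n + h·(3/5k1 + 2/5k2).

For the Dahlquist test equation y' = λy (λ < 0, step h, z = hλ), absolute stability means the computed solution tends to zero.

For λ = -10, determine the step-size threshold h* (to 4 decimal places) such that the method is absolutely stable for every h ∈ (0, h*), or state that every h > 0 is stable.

Test eqn y'=λy, z=hλ:
  k1=λy_n ⇒ h·k1=z·y_n;  k2=λ(1+7/10z)y_n ⇒ h·k2=z(1+7/10z)y_n
  y_{n+1}/y_n = 1 + 3/5z + 2/5z(1+7/10z) = 1 + z + 7/25z²
  Hence R(z) = 1 + z + 7/25z².

Need |R(x)|<1, x<0.
x=-0.78: |R|=0.3904
R=1: x+7/25x²=0 ⇒ x=−25/7=-3.5714; min R=1−1/(4·7/25)=0.1071>−1
Confirm numerically:
  x=-3.099: |R|=0.59006 <1
  x=-2.867: |R|=0.43451 <1
  x=-2.796: |R|=0.39293 <1
  x=-2.437: |R|=0.22591 <1
  x=-4.069: |R|=1.56689 >1
  x=-3.699: |R|=1.13213 >1
Stable set (-3.5714, 0).

(-3.5714,0); λ=-10 ⇒ h* = (25/7)/10 = 0.3571.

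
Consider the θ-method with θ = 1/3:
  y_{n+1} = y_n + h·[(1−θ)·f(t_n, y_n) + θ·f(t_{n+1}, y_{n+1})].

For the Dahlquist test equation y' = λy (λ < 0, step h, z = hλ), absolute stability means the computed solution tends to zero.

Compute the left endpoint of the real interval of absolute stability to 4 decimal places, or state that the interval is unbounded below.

With y'=λy (z=hλ):
  y_{n+1} = y_n + z·[2/3·y_n + 1/3·y_{n+1}] ⇒ (1 − 1/3z)y_{n+1} = (1 + 2/3z)y_n
  so R(z) = (1 + 2/3z)/(1 − 1/3z).

Find x<0 with |R(x)|<1.
x=-1.37: |R|=0.0595
R=−1: 1+2/3x = −1+1/3x ⇒ -1/3x=2 ⇒ x=2/(-1/3)=-6.0000
Confirm numerically:
  x=-4.499: |R|=0.79984 <1
  x=-4.280: |R|=0.76374 <1
  x=-4.063: |R|=0.72575 <1
  x=-3.868: |R|=0.68957 <1
  x=-6.577: |R|=1.06025 >1
  x=-6.546: |R|=1.05720 >1
  x=-6.269: |R|=1.02902 >1
Stable set (-6.0000, 0).

z* = -6.0000.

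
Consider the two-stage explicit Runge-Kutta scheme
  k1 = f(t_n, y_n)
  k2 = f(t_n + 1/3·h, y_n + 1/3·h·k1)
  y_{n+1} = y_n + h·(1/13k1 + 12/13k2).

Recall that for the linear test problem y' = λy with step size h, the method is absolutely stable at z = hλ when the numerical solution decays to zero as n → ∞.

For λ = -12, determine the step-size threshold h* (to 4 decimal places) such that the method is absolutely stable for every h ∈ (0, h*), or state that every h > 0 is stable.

Set f=λy, z=hλ:
  k1=λy_n ⇒ h·k1=z·y_n;  k2=λ(1+1/3z)y_n ⇒ h·k2=z(1+1/3z)y_n
  y_{n+1}/y_n = 1 + 1/13z + 12/13z(1+1/3z) = 1 + z + 4/13z²
  Hence R(z) = 1 + z + 4/13z².

Solve |R(x)|<1 on ℝ⁻.
x=-1.69: |R|=0.1888
R=1: x+4/13x²=0 ⇒ x=−13/4=-3.2500; min R=1−1/(4·4/13)=0.1875>−1
Confirm numerically:
  x=-3.096: |R|=0.85330 <1
  x=-2.619: |R|=0.49151 <1
  x=-1.889: |R|=0.20894 <1
  x=-1.728: |R|=0.19076 <1
  x=-3.458: |R|=1.22131 >1
  x=-3.325: |R|=1.07673 >1
Stable set (-3.2500, 0).

(-3.2500,0); λ=-12 ⇒ h* = (13/4)/12 = 0.2708.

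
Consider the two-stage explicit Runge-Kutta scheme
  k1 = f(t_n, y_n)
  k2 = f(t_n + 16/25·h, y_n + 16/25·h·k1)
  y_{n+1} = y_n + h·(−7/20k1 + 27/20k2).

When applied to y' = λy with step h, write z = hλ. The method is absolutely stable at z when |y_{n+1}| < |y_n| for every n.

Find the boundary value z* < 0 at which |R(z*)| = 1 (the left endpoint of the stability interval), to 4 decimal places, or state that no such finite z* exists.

Set f=λy, z=hλ:
  k1=λy_n ⇒ h·k1=z·y_n;  k2=λ(1+16/25z)y_n ⇒ h·k2=z(1+16/25z)y_n
  y_{n+1}/y_n = 1 − 7/20z + 27/20z(1+16/25z) = 1 + z + 108/125z²
  Hence R(z) = 1 + z + 108/125z².

Need |R(x)|<1, x<0.
x=-1.28: |R|=1.1356
R=1: x+108/125x²=0 ⇒ x=−125/108=-1.1574; min R=1−1/(4·108/125)=0.7106>−1
Confirm numerically:
  x=-1.101: |R|=0.94634 <1
  x=-0.938: |R|=0.82219 <1
  x=-0.921: |R|=0.81188 <1
  x=-0.862: |R|=0.77999 <1
  x=-1.634: |R|=1.67284 >1
  x=-1.628: |R|=1.66193 >1
  x=-1.599: |R|=1.61008 >1
Stable set (-1.1574, 0).

left endpoint -1.1574.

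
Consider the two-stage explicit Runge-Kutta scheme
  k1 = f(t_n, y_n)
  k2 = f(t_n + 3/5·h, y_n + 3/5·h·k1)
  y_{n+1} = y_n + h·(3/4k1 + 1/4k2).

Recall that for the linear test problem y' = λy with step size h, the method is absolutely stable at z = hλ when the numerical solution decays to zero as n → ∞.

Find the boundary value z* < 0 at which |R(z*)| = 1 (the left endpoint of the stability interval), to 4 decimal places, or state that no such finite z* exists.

Set f=λy, z=hλ:
  k1=λy_n ⇒ h·k1=z·y_n;  k2=λ(1+3/5z)y_n ⇒ h·k2=z(1+3/5z)y_n
  y_{n+1}/y_n = 1 + 3/4z + 1/4z(1+3/5z) = 1 + z + 3/20z²
  R(z) = 1 + z + 3/20z².

Solve |R(x)|<1 on ℝ⁻.
x=-1.76: |R|=0.2954
R=1: x+3/20x²=0 ⇒ x=−20/3=-6.6667; min R=1−1/(4·3/20)=-0.6667>−1
Confirm numerically:
  x=-5.037: |R|=0.23129 <1
  x=-3.534: |R|=0.66063 <1
  x=-3.469: |R|=0.66391 <1
  x=-2.780: |R|=0.62074 <1
  x=-7.259: |R|=1.64496 >1
  x=-7.138: |R|=1.50466 >1
  x=-7.109: |R|=1.47168 >1
Interval (-6.6667, 0).

left endpoint -6.6667.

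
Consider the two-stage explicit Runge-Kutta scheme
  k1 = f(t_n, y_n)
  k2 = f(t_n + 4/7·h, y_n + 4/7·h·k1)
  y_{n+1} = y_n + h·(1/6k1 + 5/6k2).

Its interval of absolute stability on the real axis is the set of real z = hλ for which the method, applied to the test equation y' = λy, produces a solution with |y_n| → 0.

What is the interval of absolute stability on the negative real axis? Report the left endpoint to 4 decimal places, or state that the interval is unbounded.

z∈(-2.1000,0).

On y'=λy, z=hλ:
  k1=λy_n ⇒ h·k1=z·y_n;  k2=λ(1+4/7z)y_n ⇒ h·k2=z(1+4/7z)y_n
  y_{n+1}/y_n = 1 + 1/6z + 5/6z(1+4/7z) = 1 + z + 10/21z²
  so R(z) = 1 + z + 10/21z².

Need |R(x)|<1, x<0.
x=-1.64: |R|=0.6408
R=1: x+10/21x²=0 ⇒ x=−21/10=-2.1000; min R=1−1/(4·10/21)=0.4750>−1
Confirm numerically:
  x=-1.992: |R|=0.89755 <1
  x=-1.837: |R|=0.76994 <1
  x=-1.687: |R|=0.66822 <1
  x=-1.185: |R|=0.48368 <1
  x=-2.498: |R|=1.47343 >1
  x=-2.290: |R|=1.20719 >1
Stable set (-2.1000, 0).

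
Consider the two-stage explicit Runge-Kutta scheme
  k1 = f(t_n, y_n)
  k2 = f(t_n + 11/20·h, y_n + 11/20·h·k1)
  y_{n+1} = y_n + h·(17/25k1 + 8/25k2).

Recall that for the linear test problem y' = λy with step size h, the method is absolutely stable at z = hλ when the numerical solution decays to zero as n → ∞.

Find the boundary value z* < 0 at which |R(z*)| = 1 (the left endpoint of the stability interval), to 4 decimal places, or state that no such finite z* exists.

left endpoint -5.6818.

With y'=λy (z=hλ):
  k1=λy_n ⇒ h·k1=z·y_n;  k2=λ(1+11/20z)y_n ⇒ h·k2=z(1+11/20z)y_n
  y_{n+1}/y_n = 1 + 17/25z + 8/25z(1+11/20z) = 1 + z + 22/125z²
  R(z) = 1 + z + 22/125z².

Boundary: |R(x)|=1, x<0.
x=-0.97: |R|=0.1956
R=1: x+22/125x²=0 ⇒ x=−125/22=-5.6818; min R=1−1/(4·22/125)=-0.4205>−1
Confirm numerically:
  x=-5.238: |R|=0.59085 <1
  x=-5.057: |R|=0.44389 <1
  x=-4.101: |R|=0.14100 <1
  x=-2.484: |R|=0.39803 <1
  x=-5.878: |R|=1.20296 >1
  x=-5.733: |R|=1.05164 >1
  x=-5.726: |R|=1.04453 >1
So |R|<1 on (-5.6818, 0).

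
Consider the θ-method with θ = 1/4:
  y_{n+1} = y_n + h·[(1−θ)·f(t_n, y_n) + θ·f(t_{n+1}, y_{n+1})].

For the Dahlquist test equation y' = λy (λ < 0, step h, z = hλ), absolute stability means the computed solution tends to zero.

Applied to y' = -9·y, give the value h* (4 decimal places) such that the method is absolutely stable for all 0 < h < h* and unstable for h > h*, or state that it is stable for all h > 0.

Set f=λy, z=hλ:
  y_{n+1} = y_n + z·[3/4·y_n + 1/4·y_{n+1}] ⇒ (1 − 1/4z)y_{n+1} = (1 + 3/4z)y_n
  R(z) = (1 + 3/4z)/(1 − 1/4z).

Find x<0 with |R(x)|<1.
x=-1.33: |R|=0.0019
R=−1: 1+3/4x = −1+1/4x ⇒ -1/2x=2 ⇒ x=2/(-1/2)=-4.0000
Confirm numerically:
  x=-3.741: |R|=0.93308 <1
  x=-3.217: |R|=0.78301 <1
  x=-2.875: |R|=0.67273 <1
  x=-1.895: |R|=0.28584 <1
  x=-4.104: |R|=1.02567 >1
  x=-4.063: |R|=1.01563 >1
Stable set (-4.0000, 0).

(-4.0000,0); λ=-9 ⇒ h* = (4)/9 = 0.4444.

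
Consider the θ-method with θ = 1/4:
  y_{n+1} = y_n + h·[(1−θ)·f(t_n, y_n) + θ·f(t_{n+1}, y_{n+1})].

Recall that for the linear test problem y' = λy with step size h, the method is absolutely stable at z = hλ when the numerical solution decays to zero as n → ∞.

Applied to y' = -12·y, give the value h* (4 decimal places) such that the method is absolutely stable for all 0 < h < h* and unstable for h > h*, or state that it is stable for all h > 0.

With y'=λy (z=hλ):
  y_{n+1} = y_n + z·[3/4·y_n + 1/4·y_{n+1}] ⇒ (1 − 1/4z)y_{n+1} = (1 + 3/4z)y_n
  R(z) = (1 + 3/4z)/(1 − 1/4z).

Boundary: |R(x)|=1, x<0.
x=-1.42: |R|=0.0480
R=−1: 1+3/4x = −1+1/4x ⇒ -1/2x=2 ⇒ x=2/(-1/2)=-4.0000
Confirm numerically:
  x=-3.683: |R|=0.91748 <1
  x=-2.290: |R|=0.45628 <1
  x=-2.217: |R|=0.42641 <1
  x=-4.274: |R|=1.06623 >1
  x=-4.157: |R|=1.03849 >1
  x=-4.064: |R|=1.01587 >1
Stable set (-4.0000, 0).

(-4.0000,0); λ=-12 ⇒ h* = (4)/12 = 0.3333.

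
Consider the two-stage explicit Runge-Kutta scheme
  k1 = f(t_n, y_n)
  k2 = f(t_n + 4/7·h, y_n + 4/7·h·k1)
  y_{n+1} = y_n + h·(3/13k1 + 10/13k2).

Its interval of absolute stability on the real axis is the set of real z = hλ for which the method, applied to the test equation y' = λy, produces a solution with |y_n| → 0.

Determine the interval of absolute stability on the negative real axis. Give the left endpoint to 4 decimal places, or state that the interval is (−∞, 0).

With y'=λy (z=hλ):
  k1=λy_n ⇒ h·k1=z·y_n;  k2=λ(1+4/7z)y_n ⇒ h·k2=z(1+4/7z)y_n
  y_{n+1}/y_n = 1 + 3/13z + 10/13z(1+4/7z) = 1 + z + 40/91z²
  R(z) = 1 + z + 40/91z².

Solve |R(x)|<1 on ℝ⁻.
x=-1.74: |R|=0.5908
R=1: x+40/91x²=0 ⇒ x=−91/40=-2.2750; min R=1−1/(4·40/91)=0.4313>−1
Confirm numerically:
  x=-2.060: |R|=0.80532 <1
  x=-1.926: |R|=0.70454 <1
  x=-1.344: |R|=0.44999 <1
  x=-1.129: |R|=0.43128 <1
  x=-2.642: |R|=1.42620 >1
  x=-2.604: |R|=1.37658 >1
  x=-2.404: |R|=1.13631 >1
So |R|<1 on (-2.2750, 0).

(-2.2750, 0).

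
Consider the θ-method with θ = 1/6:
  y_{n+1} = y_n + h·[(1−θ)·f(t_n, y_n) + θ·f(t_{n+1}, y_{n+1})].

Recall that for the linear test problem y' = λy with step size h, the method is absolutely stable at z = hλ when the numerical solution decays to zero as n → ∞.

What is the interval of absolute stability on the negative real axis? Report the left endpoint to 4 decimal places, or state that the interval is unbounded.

With y'=λy (z=hλ):
  y_{n+1} = y_n + z·[5/6·y_n + 1/6·y_{n+1}] ⇒ (1 − 1/6z)y_{n+1} = (1 + 5/6z)y_n
  ⇒ R(z) = (1 + 5/6z)/(1 − 1/6z).

Boundary: |R(x)|=1, x<0.
x=-1.17: |R|=0.0209
R=−1: 1+5/6x = −1+1/6x ⇒ -2/3x=2 ⇒ x=2/(-2/3)=-3.0000
Confirm numerically:
  x=-2.281: |R|=0.65270 <1
  x=-2.155: |R|=0.58553 <1
  x=-1.676: |R|=0.31006 <1
  x=-3.342: |R|=1.14644 >1
  x=-3.172: |R|=1.07501 >1
Stable set (-3.0000, 0).

(-3.0000, 0).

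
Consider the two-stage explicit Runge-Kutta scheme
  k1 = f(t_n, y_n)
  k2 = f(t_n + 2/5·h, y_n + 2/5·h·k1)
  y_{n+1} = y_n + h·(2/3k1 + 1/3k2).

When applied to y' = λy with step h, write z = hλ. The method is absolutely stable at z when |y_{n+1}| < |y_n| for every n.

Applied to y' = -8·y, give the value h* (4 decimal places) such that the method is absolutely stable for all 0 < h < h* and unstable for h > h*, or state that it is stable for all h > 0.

(-7.5000,0); λ=-8 ⇒ h* = (15/2)/8 = 0.9375.

Test eqn y'=λy, z=hλ:
  k1=λy_n ⇒ h·k1=z·y_n;  k2=λ(1+2/5z)y_n ⇒ h·k2=z(1+2/5z)y_n
  y_{n+1}/y_n = 1 + 2/3z + 1/3z(1+2/5z) = 1 + z + 2/15z²
  ⇒ R(z) = 1 + z + 2/15z².

Solve |R(x)|<1 on ℝ⁻.
x=-1.78: |R|=0.3575
R=1: x+2/15x²=0 ⇒ x=−15/2=-7.5000; min R=1−1/(4·2/15)=-0.8750>−1
Confirm numerically:
  x=-6.196: |R|=0.07728 <1
  x=-5.293: |R|=0.55755 <1
  x=-3.328: |R|=0.85126 <1
  x=-7.923: |R|=1.44686 >1
  x=-7.798: |R|=1.30984 >1
  x=-7.762: |R|=1.27115 >1
Stable set (-7.5000, 0).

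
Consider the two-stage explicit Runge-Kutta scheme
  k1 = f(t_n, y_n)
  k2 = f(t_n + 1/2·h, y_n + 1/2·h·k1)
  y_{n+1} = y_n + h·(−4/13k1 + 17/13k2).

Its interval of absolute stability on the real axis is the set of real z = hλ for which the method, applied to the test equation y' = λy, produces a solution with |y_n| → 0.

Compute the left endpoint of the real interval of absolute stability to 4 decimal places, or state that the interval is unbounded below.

Test eqn y'=λy, z=hλ:
  k1=λy_n ⇒ h·k1=z·y_n;  k2=λ(1+1/2z)y_n ⇒ h·k2=z(1+1/2z)y_n
  y_{n+1}/y_n = 1 − 4/13z + 17/13z(1+1/2z) = 1 + z + 17/26z²
  R(z) = 1 + z + 17/26z².

Find x<0 with |R(x)|<1.
x=-0.97: |R|=0.6452
R=1: x+17/26x²=0 ⇒ x=−26/17=-1.5294; min R=1−1/(4·17/26)=0.6176>−1
Confirm numerically:
  x=-1.459: |R|=0.93283 <1
  x=-1.428: |R|=0.90531 <1
  x=-1.129: |R|=0.70442 <1
  x=-1.891: |R|=1.44708 >1
  x=-1.691: |R|=1.17866 >1
  x=-1.688: |R|=1.17503 >1
Stable set (-1.5294, 0).

z* = -1.5294.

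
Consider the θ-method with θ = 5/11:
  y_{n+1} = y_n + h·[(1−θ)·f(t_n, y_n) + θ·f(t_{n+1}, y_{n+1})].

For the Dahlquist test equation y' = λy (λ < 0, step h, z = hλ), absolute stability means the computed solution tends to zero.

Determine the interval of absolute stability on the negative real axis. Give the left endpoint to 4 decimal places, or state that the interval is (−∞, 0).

On y'=λy, z=hλ:
  y_{n+1} = y_n + z·[6/11·y_n + 5/11·y_{n+1}] ⇒ (1 − 5/11z)y_{n+1} = (1 + 6/11z)y_n
  ⇒ R(z) = (1 + 6/11z)/(1 − 5/11z).

Need |R(x)|<1, x<0.
x=-0.84: |R|=0.3921
R=−1: 1+6/11x = −1+5/11x ⇒ -1/11x=2 ⇒ x=2/(-1/11)=-22.0000
Confirm numerically:
  x=-20.487: |R|=0.98666 <1
  x=-14.890: |R|=0.91679 <1
  x=-9.575: |R|=0.78896 <1
  x=-22.483: |R|=1.00391 >1
  x=-22.445: |R|=1.00361 >1
  x=-22.368: |R|=1.00300 >1
Stable set (-22.0000, 0).

(-22.0000, 0).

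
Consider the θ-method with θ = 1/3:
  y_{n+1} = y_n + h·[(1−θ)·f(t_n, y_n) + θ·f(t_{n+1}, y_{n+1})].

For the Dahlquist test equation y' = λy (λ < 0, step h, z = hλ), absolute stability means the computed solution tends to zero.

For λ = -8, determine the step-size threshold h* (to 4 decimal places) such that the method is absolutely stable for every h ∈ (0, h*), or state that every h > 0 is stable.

(-6.0000,0); λ=-8 ⇒ h* = (6)/8 = 0.7500.

Test eqn y'=λy, z=hλ:
  y_{n+1} = y_n + z·[2/3·y_n + 1/3·y_{n+1}] ⇒ (1 − 1/3z)y_{n+1} = (1 + 2/3z)y_n
  so R(z) = (1 + 2/3z)/(1 − 1/3z).

Boundary: |R(x)|=1, x<0.
x=-1.2: |R|=0.1429
R=−1: 1+2/3x = −1+1/3x ⇒ -1/3x=2 ⇒ x=2/(-1/3)=-6.0000
Confirm numerically:
  x=-5.343: |R|=0.92125 <1
  x=-3.142: |R|=0.53468 <1
  x=-2.633: |R|=0.40227 <1
  x=-6.292: |R|=1.03142 >1
  x=-6.239: |R|=1.02587 >1
  x=-6.183: |R|=1.01993 >1
So |R|<1 on (-6.0000, 0).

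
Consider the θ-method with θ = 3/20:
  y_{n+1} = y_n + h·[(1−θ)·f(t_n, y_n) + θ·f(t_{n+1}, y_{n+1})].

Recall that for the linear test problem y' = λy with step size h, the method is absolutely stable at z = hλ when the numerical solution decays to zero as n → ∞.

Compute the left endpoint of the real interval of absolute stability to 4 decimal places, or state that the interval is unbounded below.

On y'=λy, z=hλ:
  y_{n+1} = y_n + z·[17/20·y_n + 3/20·y_{n+1}] ⇒ (1 − 3/20z)y_{n+1} = (1 + 17/20z)y_n
  so R(z) = (1 + 17/20z)/(1 − 3/20z).

Need |R(x)|<1, x<0.
x=-0.49: |R|=0.5435
R=−1: 1+17/20x = −1+3/20x ⇒ -7/10x=2 ⇒ x=2/(-7/10)=-2.8571
Confirm numerically:
  x=-2.696: |R|=0.91968 <1
  x=-2.606: |R|=0.87361 <1
  x=-1.911: |R|=0.48525 <1
  x=-3.453: |R|=1.27478 >1
  x=-3.267: |R|=1.19254 >1
  x=-3.148: |R|=1.13830 >1
So |R|<1 on (-2.8571, 0).

left endpoint -2.8571.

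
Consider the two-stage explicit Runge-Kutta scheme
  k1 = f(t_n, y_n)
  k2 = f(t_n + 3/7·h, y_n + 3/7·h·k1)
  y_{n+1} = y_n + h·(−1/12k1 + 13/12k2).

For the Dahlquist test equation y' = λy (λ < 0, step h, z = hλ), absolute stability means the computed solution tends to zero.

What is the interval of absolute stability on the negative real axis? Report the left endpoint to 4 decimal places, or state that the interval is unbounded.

(-2.1538, 0).

Set f=λy, z=hλ:
  k1=λy_n ⇒ h·k1=z·y_n;  k2=λ(1+3/7z)y_n ⇒ h·k2=z(1+3/7z)y_n
  y_{n+1}/y_n = 1 − 1/12z + 13/12z(1+3/7z) = 1 + z + 13/28z²
  R(z) = 1 + z + 13/28z².

Boundary: |R(x)|=1, x<0.
x=-1.38: |R|=0.5042
R=1: x+13/28x²=0 ⇒ x=−28/13=-2.1538; min R=1−1/(4·13/28)=0.4615>−1
Confirm numerically:
  x=-2.124: |R|=0.97057 <1
  x=-1.930: |R|=0.79942 <1
  x=-1.602: |R|=0.58954 <1
  x=-1.221: |R|=0.47118 <1
  x=-2.735: |R|=1.73796 >1
  x=-2.653: |R|=1.61483 >1
  x=-2.429: |R|=1.31030 >1
Stable set (-2.1538, 0).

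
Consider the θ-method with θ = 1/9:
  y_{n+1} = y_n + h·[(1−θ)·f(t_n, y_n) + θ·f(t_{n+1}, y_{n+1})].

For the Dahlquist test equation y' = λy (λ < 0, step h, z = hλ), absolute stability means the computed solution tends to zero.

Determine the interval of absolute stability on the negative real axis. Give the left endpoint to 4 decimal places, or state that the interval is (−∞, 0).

(-2.5714, 0).

Set f=λy, z=hλ:
  y_{n+1} = y_n + z·[8/9·y_n + 1/9·y_{n+1}] ⇒ (1 − 1/9z)y_{n+1} = (1 + 8/9z)y_n
  so R(z) = (1 + 8/9z)/(1 − 1/9z).

Solve |R(x)|<1 on ℝ⁻.
x=-1.53: |R|=0.3077
R=−1: 1+8/9x = −1+1/9x ⇒ -7/9x=2 ⇒ x=2/(-7/9)=-2.5714
Confirm numerically:
  x=-1.726: |R|=0.44826 <1
  x=-1.517: |R|=0.29818 <1
  x=-1.338: |R|=0.16483 <1
  x=-3.139: |R|=1.32729 >1
  x=-2.894: |R|=1.18984 >1
  x=-2.676: |R|=1.06269 >1
So |R|<1 on (-2.5714, 0).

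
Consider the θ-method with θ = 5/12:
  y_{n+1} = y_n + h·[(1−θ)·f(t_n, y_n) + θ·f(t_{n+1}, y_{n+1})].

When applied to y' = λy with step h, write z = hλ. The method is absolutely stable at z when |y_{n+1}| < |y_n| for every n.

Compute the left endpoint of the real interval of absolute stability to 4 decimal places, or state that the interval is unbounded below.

left endpoint -12.0000.

Set f=λy, z=hλ:
  y_{n+1} = y_n + z·[7/12·y_n + 5/12·y_{n+1}] ⇒ (1 − 5/12z)y_{n+1} = (1 + 7/12z)y_n
  so R(z) = (1 + 7/12z)/(1 − 5/12z).

Solve |R(x)|<1 on ℝ⁻.
x=-0.62: |R|=0.5073
R=−1: 1+7/12x = −1+5/12x ⇒ -1/6x=2 ⇒ x=2/(-1/6)=-12.0000
Confirm numerically:
  x=-11.684: |R|=0.99103 <1
  x=-9.005: |R|=0.89496 <1
  x=-6.035: |R|=0.71713 <1
  x=-12.539: |R|=1.01443 >1
  x=-12.504: |R|=1.01353 >1
  x=-12.179: |R|=1.00491 >1
So |R|<1 on (-12.0000, 0).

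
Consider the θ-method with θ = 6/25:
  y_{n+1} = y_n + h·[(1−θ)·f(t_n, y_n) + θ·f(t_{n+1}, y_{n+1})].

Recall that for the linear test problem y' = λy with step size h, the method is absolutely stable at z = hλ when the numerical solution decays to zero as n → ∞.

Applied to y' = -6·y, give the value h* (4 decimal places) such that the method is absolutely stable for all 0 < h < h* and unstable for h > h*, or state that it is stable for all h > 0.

(-3.8462,0); λ=-6 ⇒ h* = (50/13)/6 = 0.6410.

With y'=λy (z=hλ):
  y_{n+1} = y_n + z·[19/25·y_n + 6/25·y_{n+1}] ⇒ (1 − 6/25z)y_{n+1} = (1 + 19/25z)y_n
  R(z) = (1 + 19/25z)/(1 − 6/25z).

Solve |R(x)|<1 on ℝ⁻.
x=-0.52: |R|=0.5377
R=−1: 1+19/25x = −1+6/25x ⇒ -13/25x=2 ⇒ x=2/(-13/25)=-3.8462
Confirm numerically:
  x=-2.976: |R|=0.73605 <1
  x=-2.285: |R|=0.47572 <1
  x=-2.162: |R|=0.42342 <1
  x=-2.041: |R|=0.36995 <1
  x=-4.140: |R|=1.07665 >1
  x=-4.083: |R|=1.06220 >1
Stable set (-3.8462, 0).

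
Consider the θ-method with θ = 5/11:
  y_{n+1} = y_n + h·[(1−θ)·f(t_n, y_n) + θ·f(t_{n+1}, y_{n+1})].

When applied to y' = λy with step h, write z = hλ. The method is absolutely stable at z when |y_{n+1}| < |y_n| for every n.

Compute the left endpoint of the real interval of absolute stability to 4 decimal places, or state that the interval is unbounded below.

z* = -22.0000.

Test eqn y'=λy, z=hλ:
  y_{n+1} = y_n + z·[6/11·y_n + 5/11·y_{n+1}] ⇒ (1 − 5/11z)y_{n+1} = (1 + 6/11z)y_n
  ⇒ R(z) = (1 + 6/11z)/(1 − 5/11z).

Find x<0 with |R(x)|<1.
x=-0.91: |R|=0.3563
R=−1: 1+6/11x = −1+5/11x ⇒ -1/11x=2 ⇒ x=2/(-1/11)=-22.0000
Confirm numerically:
  x=-19.821: |R|=0.98021 <1
  x=-16.092: |R|=0.93540 <1
  x=-10.574: |R|=0.82111 <1
  x=-22.302: |R|=1.00247 >1
  x=-22.240: |R|=1.00196 >1
  x=-22.213: |R|=1.00174 >1
Stable set (-22.0000, 0).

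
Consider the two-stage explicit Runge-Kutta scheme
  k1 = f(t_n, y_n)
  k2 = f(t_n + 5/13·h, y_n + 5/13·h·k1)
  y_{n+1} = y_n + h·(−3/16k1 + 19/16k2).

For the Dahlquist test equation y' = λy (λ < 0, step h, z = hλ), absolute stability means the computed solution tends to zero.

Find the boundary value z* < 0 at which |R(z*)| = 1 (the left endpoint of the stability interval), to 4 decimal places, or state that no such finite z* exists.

left endpoint -2.1895.

On y'=λy, z=hλ:
  k1=λy_n ⇒ h·k1=z·y_n;  k2=λ(1+5/13z)y_n ⇒ h·k2=z(1+5/13z)y_n
  y_{n+1}/y_n = 1 − 3/16z + 19/16z(1+5/13z) = 1 + z + 95/208z²
  ⇒ R(z) = 1 + z + 95/208z².

Find x<0 with |R(x)|<1.
x=-0.56: |R|=0.5832
R=1: x+95/208x²=0 ⇒ x=−208/95=-2.1895; min R=1−1/(4·95/208)=0.4526>−1
Confirm numerically:
  x=-2.115: |R|=0.92806 <1
  x=-1.475: |R|=0.51867 <1
  x=-1.325: |R|=0.47685 <1
  x=-2.595: |R|=1.48064 >1
  x=-2.590: |R|=1.47380 >1
  x=-2.250: |R|=1.06220 >1
Stable set (-2.1895, 0).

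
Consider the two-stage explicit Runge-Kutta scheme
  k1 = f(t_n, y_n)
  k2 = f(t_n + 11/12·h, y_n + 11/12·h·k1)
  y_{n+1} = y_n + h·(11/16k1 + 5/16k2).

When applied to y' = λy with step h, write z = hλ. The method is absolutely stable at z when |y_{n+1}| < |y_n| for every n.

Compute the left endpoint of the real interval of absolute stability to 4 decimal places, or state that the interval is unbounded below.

On y'=λy, z=hλ:
  k1=λy_n ⇒ h·k1=z·y_n;  k2=λ(1+11/12z)y_n ⇒ h·k2=z(1+11/12z)y_n
  y_{n+1}/y_n = 1 + 11/16z + 5/16z(1+11/12z) = 1 + z + 55/192z²
  so R(z) = 1 + z + 55/192z².

Find x<0 with |R(x)|<1.
x=-0.4: |R|=0.6458
R=1: x+55/192x²=0 ⇒ x=−192/55=-3.4909; min R=1−1/(4·55/192)=0.1273>−1
Confirm numerically:
  x=-2.639: |R|=0.35599 <1
  x=-2.290: |R|=0.21222 <1
  x=-1.596: |R|=0.13367 <1
  x=-4.082: |R|=1.69118 >1
  x=-4.024: |R|=1.61450 >1
Interval (-3.4909, 0).

left endpoint -3.4909.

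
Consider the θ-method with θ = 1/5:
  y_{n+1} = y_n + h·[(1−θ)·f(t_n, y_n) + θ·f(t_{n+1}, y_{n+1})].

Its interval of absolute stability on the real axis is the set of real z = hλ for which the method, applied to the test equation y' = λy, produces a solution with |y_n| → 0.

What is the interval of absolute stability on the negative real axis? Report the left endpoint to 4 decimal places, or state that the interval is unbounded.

On y'=λy, z=hλ:
  y_{n+1} = y_n + z·[4/5·y_n + 1/5·y_{n+1}] ⇒ (1 − 1/5z)y_{n+1} = (1 + 4/5z)y_n
  R(z) = (1 + 4/5z)/(1 − 1/5z).

Need |R(x)|<1, x<0.
x=-1.01: |R|=0.1597
R=−1: 1+4/5x = −1+1/5x ⇒ -3/5x=2 ⇒ x=2/(-3/5)=-3.3333
Confirm numerically:
  x=-3.285: |R|=0.98250 <1
  x=-3.188: |R|=0.94675 <1
  x=-3.118: |R|=0.92042 <1
  x=-2.306: |R|=0.57815 <1
  x=-3.839: |R|=1.17163 >1
  x=-3.558: |R|=1.07876 >1
Stable set (-3.3333, 0).

(-3.3333, 0).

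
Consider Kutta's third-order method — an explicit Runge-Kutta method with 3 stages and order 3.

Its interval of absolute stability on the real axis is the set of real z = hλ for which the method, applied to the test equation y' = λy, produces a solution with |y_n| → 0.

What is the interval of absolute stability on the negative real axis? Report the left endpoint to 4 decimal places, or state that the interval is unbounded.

(-2.5127, 0).

Test eqn y'=λy, z=hλ:
  order 3, 3-stage ⇒ R(z)=1+z+z^2/2+z^3/6
  (e.g. R(-1.35)=0.15119, |R|=0.15119)

Need |R(x)|<1, x<0.
x=-1.35: |R|=0.1512
|R(-1)|=0.3333 |R(-0.93)|=0.3684 |R(-0.74)|=0.4663
Bisect:
  x_lo=-3.3460 |R|=2.9917  x_hi=-0.2038 |R|=0.8155
  mid=-1.77493 |R|=0.13169 →hi
  mid=-2.56048 |R|=1.08022 →lo
  mid=-2.16770 |R|=0.51588 →hi
  mid=-2.36409 |R|=0.77175 →hi
  mid=-2.46228 |R|=0.91893 →hi
  mid=-2.51138 |R|=0.99776 →hi
  mid=-2.53593 |R|=1.03853 →lo
  ...
  [-2.51291,-2.51272] ⇒ x*=-2.5127
Interval (-2.5127, 0).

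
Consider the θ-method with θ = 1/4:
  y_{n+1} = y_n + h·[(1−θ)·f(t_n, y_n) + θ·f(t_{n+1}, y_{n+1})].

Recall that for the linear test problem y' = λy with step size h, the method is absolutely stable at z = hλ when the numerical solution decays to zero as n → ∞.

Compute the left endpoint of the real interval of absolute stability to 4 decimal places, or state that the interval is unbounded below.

z* = -4.0000.

Test eqn y'=λy, z=hλ:
  y_{n+1} = y_n + z·[3/4·y_n + 1/4·y_{n+1}] ⇒ (1 − 1/4z)y_{n+1} = (1 + 3/4z)y_n
  R(z) = (1 + 3/4z)/(1 − 1/4z).

Solve |R(x)|<1 on ℝ⁻.
x=-1.17: |R|=0.0948
R=−1: 1+3/4x = −1+1/4x ⇒ -1/2x=2 ⇒ x=2/(-1/2)=-4.0000
Confirm numerically:
  x=-3.657: |R|=0.91041 <1
  x=-3.655: |R|=0.90986 <1
  x=-2.581: |R|=0.56876 <1
  x=-4.317: |R|=1.07623 >1
  x=-4.246: |R|=1.05967 >1
  x=-4.125: |R|=1.03077 >1
So |R|<1 on (-4.0000, 0).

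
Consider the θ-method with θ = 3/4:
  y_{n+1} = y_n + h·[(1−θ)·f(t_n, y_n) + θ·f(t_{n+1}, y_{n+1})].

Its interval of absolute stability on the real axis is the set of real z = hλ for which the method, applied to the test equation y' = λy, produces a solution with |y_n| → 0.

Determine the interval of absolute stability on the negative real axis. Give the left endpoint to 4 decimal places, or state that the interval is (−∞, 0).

(−∞, 0) — no finite endpoint.

Set f=λy, z=hλ:
  y_{n+1} = y_n + z·[1/4·y_n + 3/4·y_{n+1}] ⇒ (1 − 3/4z)y_{n+1} = (1 + 1/4z)y_n
  ⇒ R(z) = (1 + 1/4z)/(1 − 3/4z).

Find x<0 with |R(x)|<1.
x=-1.59: |R|=0.2748
x=-2: |R|=0.2000
x=-10: |R|=0.1765
x=-100: |R|=0.3158
θ=3/4≥1/2 ⇒ |1+1/4x|<|1−3/4x| ∀x<0 ⇒ unbounded interval.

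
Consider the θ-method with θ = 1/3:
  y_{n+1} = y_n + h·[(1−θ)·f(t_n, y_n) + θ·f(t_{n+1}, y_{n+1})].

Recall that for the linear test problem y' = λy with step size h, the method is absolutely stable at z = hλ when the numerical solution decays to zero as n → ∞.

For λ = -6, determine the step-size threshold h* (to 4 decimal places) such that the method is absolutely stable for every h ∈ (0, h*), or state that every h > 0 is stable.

With y'=λy (z=hλ):
  y_{n+1} = y_n + z·[2/3·y_n + 1/3·y_{n+1}] ⇒ (1 − 1/3z)y_{n+1} = (1 + 2/3z)y_n
  R(z) = (1 + 2/3z)/(1 − 1/3z).

Boundary: |R(x)|=1, x<0.
x=-1.7: |R|=0.0851
R=−1: 1+2/3x = −1+1/3x ⇒ -1/3x=2 ⇒ x=2/(-1/3)=-6.0000
Confirm numerically:
  x=-5.864: |R|=0.98466 <1
  x=-4.982: |R|=0.87246 <1
  x=-4.303: |R|=0.76763 <1
  x=-2.508: |R|=0.36601 <1
  x=-6.573: |R|=1.05986 >1
  x=-6.472: |R|=1.04983 >1
  x=-6.433: |R|=1.04590 >1
So |R|<1 on (-6.0000, 0).

(-6.0000,0); λ=-6 ⇒ h* = (6)/6 = 1.0000.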